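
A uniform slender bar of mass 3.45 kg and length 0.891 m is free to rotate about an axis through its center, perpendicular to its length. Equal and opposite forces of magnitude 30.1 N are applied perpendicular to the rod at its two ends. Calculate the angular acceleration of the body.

I = (1/12)ML² = (1/12)(3.45)(0.891)² = 0.2282 kg·m².
The couple gives τ = F·(L/2) + F·(L/2) = F L = (30.1)(0.891) = 26.82 N·m.
Newton's second law for rotation, τ = Iα, gives α = τ/I = 26.82/0.2282 = 117.5 rad/s².

α ≈ 118 rad/s²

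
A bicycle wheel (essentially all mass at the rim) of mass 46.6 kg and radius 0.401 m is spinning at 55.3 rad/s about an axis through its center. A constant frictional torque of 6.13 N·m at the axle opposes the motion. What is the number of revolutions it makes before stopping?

I = MR² = (46.6)(0.401)² = 7.493 kg·m².
The net torque has magnitude 6.13 N·m, opposing ω.
|α| = τ/I = 6.130/7.493 = 0.8181 rad/s² (deceleration).
ω² = ω₀² − 2|α|θ with ω = 0 ⇒ θ = ω₀²/(2|α|) = 1869 rad = 297.5 rev.

≈ 297 revolutions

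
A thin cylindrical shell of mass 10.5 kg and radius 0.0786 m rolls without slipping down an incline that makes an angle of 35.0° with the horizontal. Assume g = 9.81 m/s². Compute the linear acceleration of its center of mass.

Translation along the incline: Mg sinθ − f = Ma.
Rotation about the center: fR = Iα with I = MR². No-slip gives a = αR, so f = (I/R²)a = M a.
Substituting: Mg sinθ = (1 + 1.000)Ma, so a = g sinθ/(1 + 1.000) = (9.81) sin 35.0° / 2.000 = 2.813 m/s².

a ≈ 2.81 m/s²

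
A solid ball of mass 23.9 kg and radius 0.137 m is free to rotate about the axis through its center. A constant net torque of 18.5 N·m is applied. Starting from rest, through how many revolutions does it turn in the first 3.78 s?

I = (2/5)MR² = (2/5)(23.9)(0.137)² = 0.1794 kg·m².
α = τ/I = 18.5/0.1794 = 103.1 rad/s².
θ = ½αt² = ½(103.1)(3.78)² = 736.6 rad.
Revolutions = θ/(2π) = 117.2.

≈ 117 revolutions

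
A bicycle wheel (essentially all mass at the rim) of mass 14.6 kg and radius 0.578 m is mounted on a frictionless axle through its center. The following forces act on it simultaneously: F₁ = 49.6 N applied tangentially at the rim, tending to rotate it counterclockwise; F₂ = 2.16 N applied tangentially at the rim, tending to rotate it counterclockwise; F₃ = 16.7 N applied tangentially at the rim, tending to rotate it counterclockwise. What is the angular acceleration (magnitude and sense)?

α ≈ 8.11 rad/s², counterclockwise

I = MR² = (14.6)(0.578)² = 4.878 kg·m².
Taking counterclockwise as positive: τ₁ = +(49.6)(0.578) = +28.67 N·m; τ₂ = +(2.16)(0.578) = +1.248 N·m; τ₃ = +(16.7)(0.578) = +9.653 N·m.
Net torque τ = 39.57 N·m.
α = τ/I = 39.57/4.878 = 8.113 rad/s².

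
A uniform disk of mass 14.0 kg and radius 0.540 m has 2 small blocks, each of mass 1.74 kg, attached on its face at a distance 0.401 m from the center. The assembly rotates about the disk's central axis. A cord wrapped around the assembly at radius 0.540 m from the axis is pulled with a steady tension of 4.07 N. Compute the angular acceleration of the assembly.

α ≈ 0.845 rad/s²

I_disk = ½MR² = ½(14.0)(0.540)² = 2.041 kg·m².
I_blocks = 2·m·r² = 2(1.74)(0.401)² = 0.5596 kg·m².
Total I = 2.601 kg·m².
τ = F r = (4.07)(0.540) = 2.198 N·m.
α = τ/I = 2.198/2.601 = 0.8451 rad/s².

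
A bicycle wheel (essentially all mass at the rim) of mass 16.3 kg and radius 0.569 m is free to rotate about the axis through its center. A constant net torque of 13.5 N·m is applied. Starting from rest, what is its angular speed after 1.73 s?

ω ≈ 4.43 rad/s

I = MR² = (16.3)(0.569)² = 5.277 kg·m².
α = τ/I = 13.5/5.277 = 2.558 rad/s².
ω = ω₀ + αt = 0 + (2.558)(1.73) = 4.426 rad/s.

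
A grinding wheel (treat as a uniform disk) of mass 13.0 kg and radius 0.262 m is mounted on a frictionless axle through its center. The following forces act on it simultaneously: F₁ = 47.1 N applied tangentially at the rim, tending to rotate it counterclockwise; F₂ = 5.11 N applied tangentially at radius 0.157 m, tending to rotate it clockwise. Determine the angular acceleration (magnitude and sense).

I = ½MR² = (1/2)(13.0)(0.262)² = 0.4462 kg·m².
Taking counterclockwise as positive: τ₁ = +(47.1)(0.262) = +12.34 N·m; τ₂ = −(5.11)(0.157) = −0.8023 N·m.
Net torque τ = 11.54 N·m.
α = τ/I = 11.54/0.4462 = 25.86 rad/s².

α ≈ 25.9 rad/s², counterclockwise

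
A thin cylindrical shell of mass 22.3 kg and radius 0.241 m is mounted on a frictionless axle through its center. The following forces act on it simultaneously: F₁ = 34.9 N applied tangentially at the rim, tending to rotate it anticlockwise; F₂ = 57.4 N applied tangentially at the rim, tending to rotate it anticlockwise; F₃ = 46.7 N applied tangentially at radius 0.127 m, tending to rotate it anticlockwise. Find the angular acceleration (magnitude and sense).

α ≈ 21.8 rad/s², anticlockwise

I = MR² = (22.3)(0.241)² = 1.295 kg·m².
Taking anticlockwise as positive: τ₁ = +(34.9)(0.241) = +8.411 N·m; τ₂ = +(57.4)(0.241) = +13.83 N·m; τ₃ = +(46.7)(0.127) = +5.931 N·m.
Net torque τ = 28.18 N·m.
α = τ/I = 28.18/1.295 = 21.75 rad/s².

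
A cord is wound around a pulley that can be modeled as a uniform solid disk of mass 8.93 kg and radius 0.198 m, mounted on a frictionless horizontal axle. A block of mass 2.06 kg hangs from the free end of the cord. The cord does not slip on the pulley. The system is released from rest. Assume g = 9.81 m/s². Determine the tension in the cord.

I = ½MR² = (1/2)(8.93)(0.198)² = 0.1750 kg·m².
Block: mg − T = ma. Pulley: TR = Iα. No-slip: a = αR, so T = (I/R²)a = 4.465·a.
Then mg = (m + 4.465)a, so a = (2.06)(9.81)/(2.06 + 4.465) = 3.097 m/s².
T = 4.465·a = 13.83 N.

T ≈ 13.8 N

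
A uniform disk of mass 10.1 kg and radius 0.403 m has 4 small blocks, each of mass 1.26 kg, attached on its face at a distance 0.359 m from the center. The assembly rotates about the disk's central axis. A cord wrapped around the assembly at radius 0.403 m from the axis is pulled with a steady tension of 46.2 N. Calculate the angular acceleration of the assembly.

α ≈ 12.7 rad/s²

I_disk = ½MR² = ½(10.1)(0.403)² = 0.8202 kg·m².
I_blocks = 4·m·r² = 4(1.26)(0.359)² = 0.6496 kg·m².
Total I = 1.470 kg·m².
τ = F r = (46.2)(0.403) = 18.62 N·m.
α = τ/I = 18.62/1.470 = 12.67 rad/s².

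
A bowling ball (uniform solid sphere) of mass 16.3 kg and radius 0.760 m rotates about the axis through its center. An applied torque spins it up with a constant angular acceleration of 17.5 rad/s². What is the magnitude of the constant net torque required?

I = (2/5)MR² = (2/5)(16.3)(0.760)² = 3.766 kg·m².
τ = Iα = (3.766)(17.50) = 65.90 N·m.

τ ≈ 65.9 N·m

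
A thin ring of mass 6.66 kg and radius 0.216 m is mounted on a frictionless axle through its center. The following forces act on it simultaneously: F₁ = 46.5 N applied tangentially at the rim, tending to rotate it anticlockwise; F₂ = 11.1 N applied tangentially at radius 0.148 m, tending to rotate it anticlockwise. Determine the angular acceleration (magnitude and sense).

I = MR² = (6.66)(0.216)² = 0.3107 kg·m².
Taking anticlockwise as positive: τ₁ = +(46.5)(0.216) = +10.04 N·m; τ₂ = +(11.1)(0.148) = +1.643 N·m.
Net torque τ = 11.69 N·m.
α = τ/I = 11.69/0.3107 = 37.61 rad/s².

α ≈ 37.6 rad/s², anticlockwise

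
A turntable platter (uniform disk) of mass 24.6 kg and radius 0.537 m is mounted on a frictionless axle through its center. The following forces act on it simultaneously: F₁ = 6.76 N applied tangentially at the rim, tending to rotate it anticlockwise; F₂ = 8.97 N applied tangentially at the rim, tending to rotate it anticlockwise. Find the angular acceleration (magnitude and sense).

α ≈ 2.38 rad/s², anticlockwise

I = ½MR² = (1/2)(24.6)(0.537)² = 3.547 kg·m².
Taking anticlockwise as positive: τ₁ = +(6.76)(0.537) = +3.630 N·m; τ₂ = +(8.97)(0.537) = +4.817 N·m.
Net torque τ = 8.447 N·m.
α = τ/I = 8.447/3.547 = 2.381 rad/s².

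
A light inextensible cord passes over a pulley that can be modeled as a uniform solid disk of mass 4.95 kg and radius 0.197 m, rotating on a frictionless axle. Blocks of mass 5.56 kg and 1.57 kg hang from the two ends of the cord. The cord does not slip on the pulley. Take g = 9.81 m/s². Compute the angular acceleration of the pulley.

I = ½MR² = (1/2)(4.95)(0.197)² = 0.09605 kg·m².
Heavier block: m₁g − T₁ = m₁a. Lighter block: T₂ − m₂g = m₂a.
Pulley: (T₁ − T₂)R = Iα = I(a/R), so T₁ − T₂ = (I/R²)a = (1/2)M_p a = 2.475·a.
Adding the three: (m₁ − m₂)g = (m₁ + m₂ + 2.475)a, so a = (5.56 − 1.57)(9.81)/(5.56 + 1.57 + 2.475) = 4.075 m/s².
α = a/R = 4.075/0.197 = 20.69 rad/s².

α ≈ 20.7 rad/s²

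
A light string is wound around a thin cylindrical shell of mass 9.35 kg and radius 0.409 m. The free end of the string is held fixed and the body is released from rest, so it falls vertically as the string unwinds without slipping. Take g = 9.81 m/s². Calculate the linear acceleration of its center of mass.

a ≈ 4.91 m/s²

Translation: Mg − T = Ma. Rotation about the center: TR = Iα with I = MR².
With a = αR: T = (I/R²)a = M a, so Mg = (1 + 1.000)Ma.
a = g/(1 + 1.000) = 9.81/2.000 = 4.905 m/s².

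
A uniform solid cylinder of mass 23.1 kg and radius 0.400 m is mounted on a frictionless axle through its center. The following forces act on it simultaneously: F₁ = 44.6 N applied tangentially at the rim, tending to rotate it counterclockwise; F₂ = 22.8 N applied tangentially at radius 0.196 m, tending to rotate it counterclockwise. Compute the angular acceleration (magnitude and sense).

I = ½MR² = (1/2)(23.1)(0.400)² = 1.848 kg·m².
Taking counterclockwise as positive: τ₁ = +(44.6)(0.400) = +17.84 N·m; τ₂ = +(22.8)(0.196) = +4.469 N·m.
Net torque τ = 22.31 N·m.
α = τ/I = 22.31/1.848 = 12.07 rad/s².

α ≈ 12.1 rad/s², counterclockwise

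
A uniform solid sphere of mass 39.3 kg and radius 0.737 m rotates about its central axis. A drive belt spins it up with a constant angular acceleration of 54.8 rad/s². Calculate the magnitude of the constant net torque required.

τ ≈ 468 N·m

I = (2/5)MR² = (2/5)(39.3)(0.737)² = 8.539 kg·m².
τ = Iα = (8.539)(54.80) = 467.9 N·m.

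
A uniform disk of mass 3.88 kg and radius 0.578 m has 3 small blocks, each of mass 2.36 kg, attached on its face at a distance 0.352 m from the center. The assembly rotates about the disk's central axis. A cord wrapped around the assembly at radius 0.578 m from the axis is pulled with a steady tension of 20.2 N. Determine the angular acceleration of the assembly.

α ≈ 7.65 rad/s²

I_disk = ½MR² = ½(3.88)(0.578)² = 0.6481 kg·m².
I_blocks = 3·m·r² = 3(2.36)(0.352)² = 0.8772 kg·m².
Total I = 1.525 kg·m².
τ = F r = (20.2)(0.578) = 11.68 N·m.
α = τ/I = 11.68/1.525 = 7.654 rad/s².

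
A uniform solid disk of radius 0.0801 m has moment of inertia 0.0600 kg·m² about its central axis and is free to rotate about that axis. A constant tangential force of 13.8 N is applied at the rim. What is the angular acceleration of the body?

α ≈ 18.4 rad/s²

τ = F R = (13.8)(0.0801) = 1.105 N·m.
From τ = Iα: α = 1.105/0.06000 = 18.42 rad/s².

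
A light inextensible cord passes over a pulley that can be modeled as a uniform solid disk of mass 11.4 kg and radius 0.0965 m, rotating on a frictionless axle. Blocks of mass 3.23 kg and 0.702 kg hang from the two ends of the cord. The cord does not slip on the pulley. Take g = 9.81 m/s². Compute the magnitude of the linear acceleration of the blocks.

I = ½MR² = (1/2)(11.4)(0.0965)² = 0.05308 kg·m².
Heavier block: m₁g − T₁ = m₁a. Lighter block: T₂ − m₂g = m₂a.
Pulley: (T₁ − T₂)R = Iα = I(a/R), so T₁ − T₂ = (I/R²)a = (1/2)M_p a = 5.700·a.
Adding the three: (m₁ − m₂)g = (m₁ + m₂ + 5.700)a, so a = (3.23 − 0.702)(9.81)/(3.23 + 0.702 + 5.700) = 2.575 m/s².

a ≈ 2.57 m/s²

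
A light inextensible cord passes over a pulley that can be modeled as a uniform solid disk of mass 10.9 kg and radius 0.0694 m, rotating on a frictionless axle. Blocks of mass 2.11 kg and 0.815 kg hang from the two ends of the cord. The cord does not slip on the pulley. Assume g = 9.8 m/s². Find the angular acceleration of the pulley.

α ≈ 21.8 rad/s²

I = ½MR² = (1/2)(10.9)(0.0694)² = 0.02625 kg·m².
Heavier block: m₁g − T₁ = m₁a. Lighter block: T₂ − m₂g = m₂a.
Pulley: (T₁ − T₂)R = Iα = I(a/R), so T₁ − T₂ = (I/R²)a = (1/2)M_p a = 5.450·a.
Adding the three: (m₁ − m₂)g = (m₁ + m₂ + 5.450)a, so a = (2.11 − 0.815)(9.8)/(2.11 + 0.815 + 5.450) = 1.515 m/s².
α = a/R = 1.515/0.0694 = 21.83 rad/s².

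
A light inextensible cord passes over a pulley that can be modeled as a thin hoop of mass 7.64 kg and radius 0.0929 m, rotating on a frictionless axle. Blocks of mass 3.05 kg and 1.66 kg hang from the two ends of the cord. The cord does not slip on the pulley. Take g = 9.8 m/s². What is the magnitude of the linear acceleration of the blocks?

I = MR² = (7.64)(0.0929)² = 0.06594 kg·m².
Heavier block: m₁g − T₁ = m₁a. Lighter block: T₂ − m₂g = m₂a.
Pulley: (T₁ − T₂)R = Iα = I(a/R), so T₁ − T₂ = (I/R²)a = 1·M_p a = 7.640·a.
Adding the three: (m₁ − m₂)g = (m₁ + m₂ + 7.640)a, so a = (3.05 − 1.66)(9.8)/(3.05 + 1.66 + 7.640) = 1.103 m/s².

a ≈ 1.10 m/s²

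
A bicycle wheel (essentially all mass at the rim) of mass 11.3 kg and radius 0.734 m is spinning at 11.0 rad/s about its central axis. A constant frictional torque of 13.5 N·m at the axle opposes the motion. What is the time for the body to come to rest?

I = MR² = (11.3)(0.734)² = 6.088 kg·m².
The net torque has magnitude 13.5 N·m, opposing ω.
|α| = τ/I = 13.50/6.088 = 2.217 rad/s² (deceleration).
0 = ω₀ − |α|t ⇒ t = ω₀/|α| = 11.0/2.217 = 4.961 s.

t ≈ 4.96 s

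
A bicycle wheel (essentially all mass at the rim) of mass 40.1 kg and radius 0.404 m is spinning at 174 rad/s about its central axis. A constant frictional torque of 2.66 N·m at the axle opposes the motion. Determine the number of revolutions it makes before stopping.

I = MR² = (40.1)(0.404)² = 6.545 kg·m².
The net torque has magnitude 2.66 N·m, opposing ω.
|α| = τ/I = 2.660/6.545 = 0.4064 rad/s² (deceleration).
ω² = ω₀² − 2|α|θ with ω = 0 ⇒ θ = ω₀²/(2|α|) = 37250 rad = 5928 rev.

≈ 5930 revolutions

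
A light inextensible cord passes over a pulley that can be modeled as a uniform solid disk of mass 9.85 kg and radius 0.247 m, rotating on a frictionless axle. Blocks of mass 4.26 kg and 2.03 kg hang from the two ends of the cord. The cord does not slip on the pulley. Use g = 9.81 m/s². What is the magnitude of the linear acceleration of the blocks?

I = ½MR² = (1/2)(9.85)(0.247)² = 0.3005 kg·m².
Heavier block: m₁g − T₁ = m₁a. Lighter block: T₂ − m₂g = m₂a.
Pulley: (T₁ − T₂)R = Iα = I(a/R), so T₁ − T₂ = (I/R²)a = (1/2)M_p a = 4.925·a.
Adding the three: (m₁ − m₂)g = (m₁ + m₂ + 4.925)a, so a = (4.26 − 2.03)(9.81)/(4.26 + 2.03 + 4.925) = 1.951 m/s².

a ≈ 1.95 m/s²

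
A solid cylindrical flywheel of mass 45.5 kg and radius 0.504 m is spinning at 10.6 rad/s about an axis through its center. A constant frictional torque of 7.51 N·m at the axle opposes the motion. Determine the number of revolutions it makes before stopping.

I = ½MR² = (1/2)(45.5)(0.504)² = 5.779 kg·m².
The net torque has magnitude 7.51 N·m, opposing ω.
|α| = τ/I = 7.510/5.779 = 1.300 rad/s² (deceleration).
ω² = ω₀² − 2|α|θ with ω = 0 ⇒ θ = ω₀²/(2|α|) = 43.23 rad = 6.880 rev.

≈ 6.88 revolutions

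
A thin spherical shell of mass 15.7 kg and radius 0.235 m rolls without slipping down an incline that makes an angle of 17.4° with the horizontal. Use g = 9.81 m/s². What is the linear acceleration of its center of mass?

Translation along the incline: Mg sinθ − f = Ma.
Rotation about the center: fR = Iα with I = (2/3)MR². No-slip gives a = αR, so f = (I/R²)a = (2/3)M a.
Substituting: Mg sinθ = (1 + 0.6667)Ma, so a = g sinθ/(1 + 0.6667) = (9.81) sin 17.4° / 1.667 = 1.760 m/s².

a ≈ 1.76 m/s²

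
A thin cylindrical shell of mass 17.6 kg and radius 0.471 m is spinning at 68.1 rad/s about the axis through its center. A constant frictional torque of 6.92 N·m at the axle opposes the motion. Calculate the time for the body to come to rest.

I = MR² = (17.6)(0.471)² = 3.904 kg·m².
The net torque has magnitude 6.92 N·m, opposing ω.
|α| = τ/I = 6.920/3.904 = 1.772 rad/s² (deceleration).
0 = ω₀ − |α|t ⇒ t = ω₀/|α| = 68.1/1.772 = 38.42 s.

t ≈ 38.4 s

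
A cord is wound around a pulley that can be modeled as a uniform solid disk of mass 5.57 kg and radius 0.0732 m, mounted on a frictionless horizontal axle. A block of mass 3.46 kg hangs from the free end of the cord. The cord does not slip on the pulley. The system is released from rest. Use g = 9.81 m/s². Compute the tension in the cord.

I = ½MR² = (1/2)(5.57)(0.0732)² = 0.01492 kg·m².
Block: mg − T = ma. Pulley: TR = Iα. No-slip: a = αR, so T = (I/R²)a = 2.785·a.
Then mg = (m + 2.785)a, so a = (3.46)(9.81)/(3.46 + 2.785) = 5.435 m/s².
T = 2.785·a = 15.14 N.

T ≈ 15.1 N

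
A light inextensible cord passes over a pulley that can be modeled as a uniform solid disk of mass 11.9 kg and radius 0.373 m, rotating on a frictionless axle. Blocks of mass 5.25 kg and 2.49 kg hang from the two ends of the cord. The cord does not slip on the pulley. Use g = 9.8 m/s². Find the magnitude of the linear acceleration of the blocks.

I = ½MR² = (1/2)(11.9)(0.373)² = 0.8278 kg·m².
Heavier block: m₁g − T₁ = m₁a. Lighter block: T₂ − m₂g = m₂a.
Pulley: (T₁ − T₂)R = Iα = I(a/R), so T₁ − T₂ = (I/R²)a = (1/2)M_p a = 5.950·a.
Adding the three: (m₁ − m₂)g = (m₁ + m₂ + 5.950)a, so a = (5.25 − 2.49)(9.8)/(5.25 + 2.49 + 5.950) = 1.976 m/s².

a ≈ 1.98 m/s²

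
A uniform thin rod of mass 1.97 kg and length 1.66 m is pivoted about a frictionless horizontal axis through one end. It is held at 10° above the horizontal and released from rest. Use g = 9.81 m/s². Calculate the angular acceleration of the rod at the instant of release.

α ≈ 8.73 rad/s²

About the pivot, I = (1/3)ML² = (1/3)(1.97)(1.66)² = 1.810 kg·m².
The weight acts at the center, a distance L/2 = 0.8300 m from the pivot; τ = Mg(L/2) cos 10° = 15.80 N·m.
α = τ/I = 15.80/1.810 = 8.730 rad/s².
(Equivalently α = (3g/(2L)) cos 10° = 8.730 rad/s².)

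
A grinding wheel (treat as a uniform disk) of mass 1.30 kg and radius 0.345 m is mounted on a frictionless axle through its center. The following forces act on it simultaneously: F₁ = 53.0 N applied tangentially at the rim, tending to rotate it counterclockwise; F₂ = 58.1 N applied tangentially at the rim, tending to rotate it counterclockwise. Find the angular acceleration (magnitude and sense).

α ≈ 495 rad/s², counterclockwise

I = ½MR² = (1/2)(1.30)(0.345)² = 0.07737 kg·m².
Taking counterclockwise as positive: τ₁ = +(53.0)(0.345) = +18.29 N·m; τ₂ = +(58.1)(0.345) = +20.04 N·m.
Net torque τ = 38.33 N·m.
α = τ/I = 38.33/0.07737 = 495.4 rad/s².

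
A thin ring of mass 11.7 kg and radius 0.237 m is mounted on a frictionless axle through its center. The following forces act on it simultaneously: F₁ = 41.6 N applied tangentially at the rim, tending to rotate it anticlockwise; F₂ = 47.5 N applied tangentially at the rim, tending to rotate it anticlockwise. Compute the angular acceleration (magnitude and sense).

α ≈ 32.1 rad/s², anticlockwise

I = MR² = (11.7)(0.237)² = 0.6572 kg·m².
Taking anticlockwise as positive: τ₁ = +(41.6)(0.237) = +9.859 N·m; τ₂ = +(47.5)(0.237) = +11.26 N·m.
Net torque τ = 21.12 N·m.
α = τ/I = 21.12/0.6572 = 32.13 rad/s².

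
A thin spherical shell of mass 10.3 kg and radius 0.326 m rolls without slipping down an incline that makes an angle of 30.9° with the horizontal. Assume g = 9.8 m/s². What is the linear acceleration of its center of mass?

Translation along the incline: Mg sinθ − f = Ma.
Rotation about the center: fR = Iα with I = (2/3)MR². No-slip gives a = αR, so f = (I/R²)a = (2/3)M a.
Substituting: Mg sinθ = (1 + 0.6667)Ma, so a = g sinθ/(1 + 0.6667) = (9.8) sin 30.9° / 1.667 = 3.020 m/s².

a ≈ 3.02 m/s²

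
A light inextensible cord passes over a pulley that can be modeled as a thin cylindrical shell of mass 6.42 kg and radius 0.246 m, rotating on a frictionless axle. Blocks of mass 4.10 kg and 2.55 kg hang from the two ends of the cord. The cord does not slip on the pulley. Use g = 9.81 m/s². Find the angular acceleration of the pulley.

α ≈ 4.73 rad/s²

I = MR² = (6.42)(0.246)² = 0.3885 kg·m².
Heavier block: m₁g − T₁ = m₁a. Lighter block: T₂ − m₂g = m₂a.
Pulley: (T₁ − T₂)R = Iα = I(a/R), so T₁ − T₂ = (I/R²)a = 1·M_p a = 6.420·a.
Adding the three: (m₁ − m₂)g = (m₁ + m₂ + 6.420)a, so a = (4.10 − 2.55)(9.81)/(4.10 + 2.55 + 6.420) = 1.163 m/s².
α = a/R = 1.163/0.246 = 4.729 rad/s².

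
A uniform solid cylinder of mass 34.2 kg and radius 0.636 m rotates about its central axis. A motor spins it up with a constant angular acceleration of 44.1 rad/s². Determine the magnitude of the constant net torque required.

τ ≈ 305 N·m

I = ½MR² = (1/2)(34.2)(0.636)² = 6.917 kg·m².
τ = Iα = (6.917)(44.10) = 305.0 N·m.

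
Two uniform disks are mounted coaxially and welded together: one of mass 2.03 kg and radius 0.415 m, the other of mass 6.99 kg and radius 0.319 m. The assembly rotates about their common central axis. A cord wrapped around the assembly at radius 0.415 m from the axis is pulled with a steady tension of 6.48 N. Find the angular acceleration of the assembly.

I = ½M₁R₁² + ½M₂R₂² = ½(2.03)(0.415)² + ½(6.99)(0.319)² = 0.5305 kg·m².
τ = F r = (6.48)(0.415) = 2.689 N·m.
α = τ/I = 2.689/0.5305 = 5.070 rad/s².

α ≈ 5.07 rad/s²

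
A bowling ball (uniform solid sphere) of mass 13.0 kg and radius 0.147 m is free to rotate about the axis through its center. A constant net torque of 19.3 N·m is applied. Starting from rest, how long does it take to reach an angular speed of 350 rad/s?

I = (2/5)MR² = (2/5)(13.0)(0.147)² = 0.1124 kg·m².
α = τ/I = 19.3/0.1124 = 171.8 rad/s².
ω = αt ⇒ t = ω/α = 350/171.8 = 2.038 s.

t ≈ 2.04 s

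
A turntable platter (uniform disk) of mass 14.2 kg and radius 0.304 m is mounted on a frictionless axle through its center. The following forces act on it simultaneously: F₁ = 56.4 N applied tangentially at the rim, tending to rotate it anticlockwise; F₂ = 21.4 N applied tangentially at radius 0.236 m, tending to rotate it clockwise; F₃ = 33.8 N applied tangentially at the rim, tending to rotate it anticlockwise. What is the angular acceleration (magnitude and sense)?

α ≈ 34.1 rad/s², anticlockwise

I = ½MR² = (1/2)(14.2)(0.304)² = 0.6562 kg·m².
Taking anticlockwise as positive: τ₁ = +(56.4)(0.304) = +17.15 N·m; τ₂ = −(21.4)(0.236) = −5.050 N·m; τ₃ = +(33.8)(0.304) = +10.28 N·m.
Net torque τ = 22.37 N·m.
α = τ/I = 22.37/0.6562 = 34.09 rad/s².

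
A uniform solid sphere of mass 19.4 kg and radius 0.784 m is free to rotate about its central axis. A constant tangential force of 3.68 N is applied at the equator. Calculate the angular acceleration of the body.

α ≈ 0.605 rad/s²

I = (2/5)MR² = (2/5)(19.4)(0.784)² = 4.770 kg·m².
τ = F R = (3.68)(0.784) = 2.885 N·m.
Newton's second law for rotation, τ = Iα, gives α = τ/I = 2.885/4.770 = 0.6049 rad/s².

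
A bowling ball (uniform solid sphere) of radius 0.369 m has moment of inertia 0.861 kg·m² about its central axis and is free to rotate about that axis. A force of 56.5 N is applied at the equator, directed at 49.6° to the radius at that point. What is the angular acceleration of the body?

Only the tangential component produces torque: τ = F R sinθ = (56.5)(0.369) sin 49.6° = 15.88 N·m.
From τ = Iα: α = 15.88/0.8610 = 18.44 rad/s².

α ≈ 18.4 rad/s²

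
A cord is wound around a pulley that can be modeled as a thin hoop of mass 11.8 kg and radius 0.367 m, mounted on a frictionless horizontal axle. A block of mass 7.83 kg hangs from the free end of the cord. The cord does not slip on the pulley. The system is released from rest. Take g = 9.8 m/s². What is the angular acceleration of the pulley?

I = MR² = (11.8)(0.367)² = 1.589 kg·m².
Block: mg − T = ma. Pulley: TR = Iα. No-slip: a = αR, so T = (I/R²)a = 11.80·a.
Then mg = (m + 11.80)a, so a = (7.83)(9.8)/(7.83 + 11.80) = 3.909 m/s².
α = a/R = 3.909/0.367 = 10.65 rad/s².

α ≈ 10.7 rad/s²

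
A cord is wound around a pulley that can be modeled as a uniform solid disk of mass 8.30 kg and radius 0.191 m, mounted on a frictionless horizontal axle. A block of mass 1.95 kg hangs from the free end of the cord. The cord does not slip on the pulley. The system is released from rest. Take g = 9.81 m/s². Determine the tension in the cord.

T ≈ 13.0 N

I = ½MR² = (1/2)(8.30)(0.191)² = 0.1514 kg·m².
Block: mg − T = ma. Pulley: TR = Iα. No-slip: a = αR, so T = (I/R²)a = 4.150·a.
Then mg = (m + 4.150)a, so a = (1.95)(9.81)/(1.95 + 4.150) = 3.136 m/s².
T = 4.150·a = 13.01 N.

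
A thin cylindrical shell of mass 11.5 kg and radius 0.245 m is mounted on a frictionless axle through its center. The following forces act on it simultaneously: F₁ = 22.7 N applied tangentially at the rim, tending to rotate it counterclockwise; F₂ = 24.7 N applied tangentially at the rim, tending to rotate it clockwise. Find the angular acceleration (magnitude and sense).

I = MR² = (11.5)(0.245)² = 0.6903 kg·m².
Taking counterclockwise as positive: τ₁ = +(22.7)(0.245) = +5.561 N·m; τ₂ = −(24.7)(0.245) = −6.051 N·m.
Net torque τ = -0.4900 N·m.
α = τ/I = -0.4900/0.6903 = -0.7098 rad/s².

α ≈ 0.710 rad/s², clockwise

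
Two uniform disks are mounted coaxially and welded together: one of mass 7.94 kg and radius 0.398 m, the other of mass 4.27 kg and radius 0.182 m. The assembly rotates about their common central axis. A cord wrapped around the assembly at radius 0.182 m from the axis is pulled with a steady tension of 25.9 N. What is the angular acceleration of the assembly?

I = ½M₁R₁² + ½M₂R₂² = ½(7.94)(0.398)² + ½(4.27)(0.182)² = 0.6996 kg·m².
τ = F r = (25.9)(0.182) = 4.714 N·m.
α = τ/I = 4.714/0.6996 = 6.738 rad/s².

α ≈ 6.74 rad/s²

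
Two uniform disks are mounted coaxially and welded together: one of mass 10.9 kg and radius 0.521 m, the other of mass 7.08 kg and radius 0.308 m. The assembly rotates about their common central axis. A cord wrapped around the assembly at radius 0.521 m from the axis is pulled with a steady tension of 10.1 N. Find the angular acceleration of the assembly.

I = ½M₁R₁² + ½M₂R₂² = ½(10.9)(0.521)² + ½(7.08)(0.308)² = 1.815 kg·m².
τ = F r = (10.1)(0.521) = 5.262 N·m.
α = τ/I = 5.262/1.815 = 2.899 rad/s².

α ≈ 2.90 rad/s²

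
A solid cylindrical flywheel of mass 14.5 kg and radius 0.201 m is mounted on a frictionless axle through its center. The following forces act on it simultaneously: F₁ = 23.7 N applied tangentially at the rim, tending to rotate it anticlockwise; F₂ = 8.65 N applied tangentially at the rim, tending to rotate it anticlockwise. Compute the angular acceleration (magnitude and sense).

α ≈ 22.2 rad/s², anticlockwise

I = ½MR² = (1/2)(14.5)(0.201)² = 0.2929 kg·m².
Taking anticlockwise as positive: τ₁ = +(23.7)(0.201) = +4.764 N·m; τ₂ = +(8.65)(0.201) = +1.739 N·m.
Net torque τ = 6.502 N·m.
α = τ/I = 6.502/0.2929 = 22.20 rad/s².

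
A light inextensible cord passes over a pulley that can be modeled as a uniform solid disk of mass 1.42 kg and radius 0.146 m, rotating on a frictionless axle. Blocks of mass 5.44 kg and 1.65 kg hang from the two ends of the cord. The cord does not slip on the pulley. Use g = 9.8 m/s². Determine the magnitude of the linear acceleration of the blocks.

I = ½MR² = (1/2)(1.42)(0.146)² = 0.01513 kg·m².
Heavier block: m₁g − T₁ = m₁a. Lighter block: T₂ − m₂g = m₂a.
Pulley: (T₁ − T₂)R = Iα = I(a/R), so T₁ − T₂ = (I/R²)a = (1/2)M_p a = 0.7100·a.
Adding the three: (m₁ − m₂)g = (m₁ + m₂ + 0.7100)a, so a = (5.44 − 1.65)(9.8)/(5.44 + 1.65 + 0.7100) = 4.762 m/s².

a ≈ 4.76 m/s²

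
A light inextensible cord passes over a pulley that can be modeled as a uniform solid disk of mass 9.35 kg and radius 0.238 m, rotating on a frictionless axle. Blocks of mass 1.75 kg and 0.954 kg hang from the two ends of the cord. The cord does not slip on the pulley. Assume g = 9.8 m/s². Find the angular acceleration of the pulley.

I = ½MR² = (1/2)(9.35)(0.238)² = 0.2648 kg·m².
Heavier block: m₁g − T₁ = m₁a. Lighter block: T₂ − m₂g = m₂a.
Pulley: (T₁ − T₂)R = Iα = I(a/R), so T₁ − T₂ = (I/R²)a = (1/2)M_p a = 4.675·a.
Adding the three: (m₁ − m₂)g = (m₁ + m₂ + 4.675)a, so a = (1.75 − 0.954)(9.8)/(1.75 + 0.954 + 4.675) = 1.057 m/s².
α = a/R = 1.057/0.238 = 4.442 rad/s².

α ≈ 4.44 rad/s²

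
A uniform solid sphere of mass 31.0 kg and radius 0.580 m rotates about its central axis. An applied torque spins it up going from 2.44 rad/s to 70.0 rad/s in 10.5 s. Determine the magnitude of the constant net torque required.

τ ≈ 26.8 N·m

I = (2/5)MR² = (2/5)(31.0)(0.580)² = 4.171 kg·m².
α = Δω/Δt = (70.0 − 2.44)/10.5 = 6.434 rad/s².
τ = Iα = (4.171)(6.434) = 26.84 N·m.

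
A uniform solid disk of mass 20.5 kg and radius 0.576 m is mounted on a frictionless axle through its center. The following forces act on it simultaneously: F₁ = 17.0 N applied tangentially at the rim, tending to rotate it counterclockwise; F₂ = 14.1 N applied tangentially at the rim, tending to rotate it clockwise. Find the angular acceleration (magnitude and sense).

I = ½MR² = (1/2)(20.5)(0.576)² = 3.401 kg·m².
Taking counterclockwise as positive: τ₁ = +(17.0)(0.576) = +9.792 N·m; τ₂ = −(14.1)(0.576) = −8.122 N·m.
Net torque τ = 1.670 N·m.
α = τ/I = 1.670/3.401 = 0.4912 rad/s².

α ≈ 0.491 rad/s², counterclockwise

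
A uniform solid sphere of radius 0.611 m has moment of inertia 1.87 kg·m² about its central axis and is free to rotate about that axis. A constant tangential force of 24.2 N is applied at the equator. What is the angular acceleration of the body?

α ≈ 7.91 rad/s²

τ = F R = (24.2)(0.611) = 14.79 N·m.
From τ = Iα: α = 14.79/1.870 = 7.907 rad/s².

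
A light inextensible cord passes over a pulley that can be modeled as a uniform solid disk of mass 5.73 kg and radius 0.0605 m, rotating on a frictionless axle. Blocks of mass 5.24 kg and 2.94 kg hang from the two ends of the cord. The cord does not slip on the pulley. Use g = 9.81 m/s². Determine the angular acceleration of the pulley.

α ≈ 33.8 rad/s²

I = ½MR² = (1/2)(5.73)(0.0605)² = 0.01049 kg·m².
Heavier block: m₁g − T₁ = m₁a. Lighter block: T₂ − m₂g = m₂a.
Pulley: (T₁ − T₂)R = Iα = I(a/R), so T₁ − T₂ = (I/R²)a = (1/2)M_p a = 2.865·a.
Adding the three: (m₁ − m₂)g = (m₁ + m₂ + 2.865)a, so a = (5.24 − 2.94)(9.81)/(5.24 + 2.94 + 2.865) = 2.043 m/s².
α = a/R = 2.043/0.0605 = 33.77 rad/s².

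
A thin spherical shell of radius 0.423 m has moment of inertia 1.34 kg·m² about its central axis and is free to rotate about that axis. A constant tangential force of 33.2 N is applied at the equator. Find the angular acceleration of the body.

α ≈ 10.5 rad/s²

τ = F R = (33.2)(0.423) = 14.04 N·m.
From τ = Iα: α = 14.04/1.340 = 10.48 rad/s².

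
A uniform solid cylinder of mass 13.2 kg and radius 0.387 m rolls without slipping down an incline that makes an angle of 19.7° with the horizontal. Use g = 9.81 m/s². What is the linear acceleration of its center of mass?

Translation along the incline: Mg sinθ − f = Ma.
Rotation about the center: fR = Iα with I = ½MR². No-slip gives a = αR, so f = (I/R²)a = (1/2)M a.
Substituting: Mg sinθ = (1 + 0.5000)Ma, so a = g sinθ/(1 + 0.5000) = (9.81) sin 19.7° / 1.500 = 2.205 m/s².

a ≈ 2.20 m/s²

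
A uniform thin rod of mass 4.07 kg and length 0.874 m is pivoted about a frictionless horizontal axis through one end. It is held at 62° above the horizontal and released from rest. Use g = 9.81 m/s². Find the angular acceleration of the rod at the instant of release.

About the pivot, I = (1/3)ML² = (1/3)(4.07)(0.874)² = 1.036 kg·m².
The weight acts at the center, a distance L/2 = 0.4370 m from the pivot; τ = Mg(L/2) cos 62° = 8.191 N·m.
α = τ/I = 8.191/1.036 = 7.904 rad/s².
(Equivalently α = (3g/(2L)) cos 62° = 7.904 rad/s².)

α ≈ 7.90 rad/s²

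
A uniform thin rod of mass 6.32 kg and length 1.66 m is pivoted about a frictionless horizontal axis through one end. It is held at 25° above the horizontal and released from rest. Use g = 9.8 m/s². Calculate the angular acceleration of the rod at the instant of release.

About the pivot, I = (1/3)ML² = (1/3)(6.32)(1.66)² = 5.805 kg·m².
The weight acts at the center, a distance L/2 = 0.8300 m from the pivot; τ = Mg(L/2) cos 25° = 46.59 N·m.
α = τ/I = 46.59/5.805 = 8.026 rad/s².

α ≈ 8.03 rad/s²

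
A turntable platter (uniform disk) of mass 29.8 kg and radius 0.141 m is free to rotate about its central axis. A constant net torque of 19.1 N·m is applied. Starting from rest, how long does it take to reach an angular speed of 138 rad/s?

I = ½MR² = (1/2)(29.8)(0.141)² = 0.2962 kg·m².
α = τ/I = 19.1/0.2962 = 64.48 rad/s².
ω = αt ⇒ t = ω/α = 138/64.48 = 2.140 s.

t ≈ 2.14 s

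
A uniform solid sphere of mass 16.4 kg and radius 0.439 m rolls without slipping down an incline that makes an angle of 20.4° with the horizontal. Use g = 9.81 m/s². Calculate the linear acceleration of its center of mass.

a ≈ 2.44 m/s²

Translation along the incline: Mg sinθ − f = Ma.
Rotation about the center: fR = Iα with I = (2/5)MR². No-slip gives a = αR, so f = (I/R²)a = (2/5)M a.
Substituting: Mg sinθ = (1 + 0.4000)Ma, so a = g sinθ/(1 + 0.4000) = (9.81) sin 20.4° / 1.400 = 2.442 m/s².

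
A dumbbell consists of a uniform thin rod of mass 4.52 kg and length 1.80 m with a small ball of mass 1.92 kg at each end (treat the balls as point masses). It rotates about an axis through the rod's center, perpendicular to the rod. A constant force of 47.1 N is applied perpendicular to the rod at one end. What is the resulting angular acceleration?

α ≈ 9.79 rad/s²

I_rod = (1/12)ML² = (1/12)(4.52)(1.80)² = 1.220 kg·m².
I_balls = 2·m·(L/2)² = 2(1.92)(0.9000)² = 3.110 kg·m².
Total I = 4.331 kg·m².
τ = F·(L/2) = (47.1)(0.900) = 42.39 N·m.
α = τ/I = 42.39/4.331 = 9.788 rad/s².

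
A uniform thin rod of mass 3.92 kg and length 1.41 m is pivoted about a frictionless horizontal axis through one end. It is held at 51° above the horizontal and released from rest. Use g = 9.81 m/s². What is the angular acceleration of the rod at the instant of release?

About the pivot, I = (1/3)ML² = (1/3)(3.92)(1.41)² = 2.598 kg·m².
The weight acts at the center, a distance L/2 = 0.7050 m from the pivot; τ = Mg(L/2) cos 51° = 17.06 N·m.
α = τ/I = 17.06/2.598 = 6.568 rad/s².

α ≈ 6.57 rad/s²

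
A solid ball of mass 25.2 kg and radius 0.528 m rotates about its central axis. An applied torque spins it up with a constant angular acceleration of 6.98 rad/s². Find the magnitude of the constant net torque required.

τ ≈ 19.6 N·m

I = (2/5)MR² = (2/5)(25.2)(0.528)² = 2.810 kg·m².
τ = Iα = (2.810)(6.980) = 19.61 N·m.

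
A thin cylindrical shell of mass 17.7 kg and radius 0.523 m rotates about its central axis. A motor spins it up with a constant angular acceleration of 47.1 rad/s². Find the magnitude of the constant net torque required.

I = MR² = (17.7)(0.523)² = 4.841 kg·m².
τ = Iα = (4.841)(47.10) = 228.0 N·m.

τ ≈ 228 N·m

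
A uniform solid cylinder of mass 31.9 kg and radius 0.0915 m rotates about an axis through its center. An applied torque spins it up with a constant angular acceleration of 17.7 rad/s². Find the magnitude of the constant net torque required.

I = ½MR² = (1/2)(31.9)(0.0915)² = 0.1335 kg·m².
τ = Iα = (0.1335)(17.70) = 2.364 N·m.

τ ≈ 2.36 N·m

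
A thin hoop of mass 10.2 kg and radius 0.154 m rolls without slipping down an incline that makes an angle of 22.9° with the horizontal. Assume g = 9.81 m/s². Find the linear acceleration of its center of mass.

Translation along the incline: Mg sinθ − f = Ma.
Rotation about the center: fR = Iα with I = MR². No-slip gives a = αR, so f = (I/R²)a = M a.
Substituting: Mg sinθ = (1 + 1.000)Ma, so a = g sinθ/(1 + 1.000) = (9.81) sin 22.9° / 2.000 = 1.909 m/s².

a ≈ 1.91 m/s²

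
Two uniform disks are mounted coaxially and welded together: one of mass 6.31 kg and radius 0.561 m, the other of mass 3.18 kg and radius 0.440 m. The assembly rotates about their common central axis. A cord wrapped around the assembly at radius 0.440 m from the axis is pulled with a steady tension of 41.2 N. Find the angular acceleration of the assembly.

I = ½M₁R₁² + ½M₂R₂² = ½(6.31)(0.561)² + ½(3.18)(0.440)² = 1.301 kg·m².
τ = F r = (41.2)(0.440) = 18.13 N·m.
α = τ/I = 18.13/1.301 = 13.94 rad/s².

α ≈ 13.9 rad/s²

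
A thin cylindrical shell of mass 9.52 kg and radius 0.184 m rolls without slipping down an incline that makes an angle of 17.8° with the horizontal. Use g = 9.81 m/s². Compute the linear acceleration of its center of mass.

a ≈ 1.50 m/s²

Translation along the incline: Mg sinθ − f = Ma.
Rotation about the center: fR = Iα with I = MR². No-slip gives a = αR, so f = (I/R²)a = M a.
Substituting: Mg sinθ = (1 + 1.000)Ma, so a = g sinθ/(1 + 1.000) = (9.81) sin 17.8° / 2.000 = 1.499 m/s².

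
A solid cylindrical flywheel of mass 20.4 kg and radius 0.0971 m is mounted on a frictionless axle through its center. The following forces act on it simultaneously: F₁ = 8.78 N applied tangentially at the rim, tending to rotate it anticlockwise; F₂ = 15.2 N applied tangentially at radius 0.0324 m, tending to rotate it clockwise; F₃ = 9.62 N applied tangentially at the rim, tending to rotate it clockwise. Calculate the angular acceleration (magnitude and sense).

α ≈ 5.97 rad/s², clockwise

I = ½MR² = (1/2)(20.4)(0.0971)² = 0.09617 kg·m².
Taking anticlockwise as positive: τ₁ = +(8.78)(0.0971) = +0.8525 N·m; τ₂ = −(15.2)(0.0324) = −0.4925 N·m; τ₃ = −(9.62)(0.0971) = −0.9341 N·m.
Net torque τ = -0.5740 N·m.
α = τ/I = -0.5740/0.09617 = -5.969 rad/s².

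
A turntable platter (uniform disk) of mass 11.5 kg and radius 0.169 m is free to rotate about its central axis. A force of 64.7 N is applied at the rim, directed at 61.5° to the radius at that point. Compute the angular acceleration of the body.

I = ½MR² = (1/2)(11.5)(0.169)² = 0.1642 kg·m².
Only the tangential component produces torque: τ = F R sinθ = (64.7)(0.169) sin 61.5° = 9.609 N·m.
From τ = Iα: α = 9.609/0.1642 = 58.51 rad/s².

α ≈ 58.5 rad/s²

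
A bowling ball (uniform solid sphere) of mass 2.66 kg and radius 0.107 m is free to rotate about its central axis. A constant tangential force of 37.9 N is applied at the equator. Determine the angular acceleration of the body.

α ≈ 333 rad/s²

I = (2/5)MR² = (2/5)(2.66)(0.107)² = 0.01218 kg·m².
τ = F R = (37.9)(0.107) = 4.055 N·m.
From τ = Iα: α = 4.055/0.01218 = 332.9 rad/s².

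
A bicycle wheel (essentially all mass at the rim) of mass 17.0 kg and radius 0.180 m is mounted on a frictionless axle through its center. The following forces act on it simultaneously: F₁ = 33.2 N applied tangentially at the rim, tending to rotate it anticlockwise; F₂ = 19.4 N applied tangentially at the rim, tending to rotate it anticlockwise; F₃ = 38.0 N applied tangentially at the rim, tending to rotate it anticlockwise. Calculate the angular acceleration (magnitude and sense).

I = MR² = (17.0)(0.180)² = 0.5508 kg·m².
Taking anticlockwise as positive: τ₁ = +(33.2)(0.180) = +5.976 N·m; τ₂ = +(19.4)(0.180) = +3.492 N·m; τ₃ = +(38.0)(0.180) = +6.840 N·m.
Net torque τ = 16.31 N·m.
α = τ/I = 16.31/0.5508 = 29.61 rad/s².

α ≈ 29.6 rad/s², anticlockwise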